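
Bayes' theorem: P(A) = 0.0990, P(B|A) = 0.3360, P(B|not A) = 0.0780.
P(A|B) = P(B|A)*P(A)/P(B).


P(B) = P(B|A)*P(A) + P(B|A')*P(A')
= 0.3360*0.0990 + 0.0780*0.9010
= 0.033264 + 0.070278 = 0.103542
P(A|B) = 0.033264/0.103542 = 0.3213

P(A|B) = 0.3213


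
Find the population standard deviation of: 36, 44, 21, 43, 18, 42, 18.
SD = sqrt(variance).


Mean = 31.7143
Variance = 127.6327
SD = sqrt(127.6327) = 11.2975

SD = 11.2975


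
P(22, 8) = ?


P(22,8) = 22!/14!
= 1124000727777607680000/87178291200
= 12893126400

P(22,8) = 12893126400


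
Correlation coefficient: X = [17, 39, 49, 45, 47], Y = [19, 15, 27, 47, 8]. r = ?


Mean X = 39.4000, Mean Y = 23.2000
SD X = 11.689311, SD Y = 13.392535
Cov = 30.320000
r = 30.320000/(11.689311*13.392535) = 0.1937

r = 0.1937


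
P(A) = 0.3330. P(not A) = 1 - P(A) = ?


P(not A) = 1 - 0.3330 = 0.6670

P(not A) = 0.6670


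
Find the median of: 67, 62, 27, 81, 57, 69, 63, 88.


Sorted: 27, 57, 62, 63, 67, 69, 81, 88
n = 8 (even)
Middle values: 63 and 67
Median = (63+67)/2 = 65.0000

Median = 65.0000


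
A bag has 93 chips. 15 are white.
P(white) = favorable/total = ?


P = 15/93 = 0.1613

P = 0.1613


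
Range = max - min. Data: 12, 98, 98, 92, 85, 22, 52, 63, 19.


Max = 98, Min = 12
Range = 98 - 12 = 86

Range = 86


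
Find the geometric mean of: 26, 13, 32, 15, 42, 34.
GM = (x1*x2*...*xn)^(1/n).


Product = 26 × 13 × 32 × 15 × 42 × 34 = 231678720
GM = 231678720^(1/6) = 24.7826

GM = 24.7826


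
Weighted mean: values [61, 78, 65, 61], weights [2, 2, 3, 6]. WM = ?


Numerator = 61*2 + 78*2 + 65*3 + 61*6 = 839
Denominator = 2 + 2 + 3 + 6 = 13
WM = 839/13 = 64.5385

WM = 64.5385


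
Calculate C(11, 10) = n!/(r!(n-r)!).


C(11,10) = 11!/(10! × 1!)
= 39916800/(3628800 × 1)
= 11

C(11,10) = 11


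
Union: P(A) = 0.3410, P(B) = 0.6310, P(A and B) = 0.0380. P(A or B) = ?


P(A∪B) = 0.3410 + 0.6310 - 0.0380
= 0.9720 - 0.0380
= 0.9340

P(A∪B) = 0.9340


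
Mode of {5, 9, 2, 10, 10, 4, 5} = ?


Frequencies: 2:1, 4:1, 5:2, 9:1, 10:2
Max frequency = 2
Mode = 5, 10

Mode = 5, 10


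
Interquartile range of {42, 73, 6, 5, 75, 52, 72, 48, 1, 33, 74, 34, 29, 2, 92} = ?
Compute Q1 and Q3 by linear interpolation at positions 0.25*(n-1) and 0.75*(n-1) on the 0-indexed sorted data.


Sorted: 1, 2, 5, 6, 29, 33, 34, 42, 48, 52, 72, 73, 74, 75, 92
Q1 (25th %ile) = 17.5000
Q3 (75th %ile) = 72.5000
IQR = 72.5000 - 17.5000 = 55.0000

IQR = 55.0000


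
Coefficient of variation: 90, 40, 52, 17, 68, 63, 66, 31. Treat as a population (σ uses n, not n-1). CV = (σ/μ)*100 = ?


Mean = 53.3750
SD = 21.8285
CV = (21.8285/53.3750)*100 = 40.8965%

CV = 40.8965%


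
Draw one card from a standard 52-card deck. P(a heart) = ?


13 hearts in 52 cards
P = 13/52 = 0.2500

P = 0.2500


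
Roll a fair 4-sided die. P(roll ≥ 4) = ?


Favorable outcomes (roll ≥ 4): 1
Total outcomes = 4
P = 1/4 = 0.2500

P = 0.2500


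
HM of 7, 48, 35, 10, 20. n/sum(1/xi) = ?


Sum of reciprocals = 1/7 + 1/48 + 1/35 + 1/10 + 1/20 = 0.342262
HM = 5/0.342262 = 14.6087

HM = 14.6087


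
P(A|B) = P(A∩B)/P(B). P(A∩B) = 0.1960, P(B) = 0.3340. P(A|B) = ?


P(A|B) = 0.1960/0.3340 = 0.5868

P(A|B) = 0.5868


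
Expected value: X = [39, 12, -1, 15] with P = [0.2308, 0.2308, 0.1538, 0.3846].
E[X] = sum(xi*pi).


E[X] = 39*0.2308 + 12*0.2308 - 1*0.1538 + 15*0.3846
= 9.0012 + 2.7696 - 0.1538 + 5.7690
= 17.3860

E[X] = 17.3860


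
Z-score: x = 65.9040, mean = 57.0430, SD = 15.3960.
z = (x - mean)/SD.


z = (65.9040 - 57.0430)/15.3960
= 8.8610/15.3960
= 0.5755

z = 0.5755


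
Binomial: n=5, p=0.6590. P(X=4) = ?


C(5,4) = 5
p^4 = 0.188600
(1-p)^1 = 0.341000
P = 5 * 0.188600 * 0.341000 = 0.3216

P(X=4) = 0.3216


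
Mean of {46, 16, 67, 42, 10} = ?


Sum = 46 + 16 + 67 + 42 + 10 = 181
n = 5
Mean = 181/5 = 36.2000

Mean = 36.2000


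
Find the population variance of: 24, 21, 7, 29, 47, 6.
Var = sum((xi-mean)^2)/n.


Mean = 22.3333
Squared deviations: 2.7778, 1.7778, 235.1111, 44.4444, 608.4444, 266.7778
Sum = 1159.3333
Variance = 1159.3333/6 = 193.2222

Variance = 193.2222


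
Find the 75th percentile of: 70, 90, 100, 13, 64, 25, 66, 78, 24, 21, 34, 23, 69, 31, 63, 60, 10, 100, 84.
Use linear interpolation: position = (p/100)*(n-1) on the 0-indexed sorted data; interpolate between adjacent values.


Sorted: 10, 13, 21, 23, 24, 25, 31, 34, 60, 63, 64, 66, 69, 70, 78, 84, 90, 100, 100
n = 19
Index = 75/100 * 18 = 13.5000
Lower = data[13] = 70, Upper = data[14] = 78
P75 = 70 + 0.5000*(8) = 74.0000

P75 = 74.0000


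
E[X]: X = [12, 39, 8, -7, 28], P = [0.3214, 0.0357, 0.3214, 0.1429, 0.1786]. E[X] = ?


E[X] = 12*0.3214 + 39*0.0357 + 8*0.3214 - 7*0.1429 + 28*0.1786
= 3.8568 + 1.3923 + 2.5712 - 1.0003 + 5.0008
= 11.8208

E[X] = 11.8208


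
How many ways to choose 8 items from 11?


C(11,8) = 11!/(8! × 3!)
= 39916800/(40320 × 6)
= 165

C(11,8) = 165


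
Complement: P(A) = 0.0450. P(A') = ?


P(not A) = 1 - 0.0450 = 0.9550

P(not A) = 0.9550


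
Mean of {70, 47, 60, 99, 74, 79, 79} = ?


Sum = 70 + 47 + 60 + 99 + 74 + 79 + 79 = 508
n = 7
Mean = 508/7 = 72.5714

Mean = 72.5714


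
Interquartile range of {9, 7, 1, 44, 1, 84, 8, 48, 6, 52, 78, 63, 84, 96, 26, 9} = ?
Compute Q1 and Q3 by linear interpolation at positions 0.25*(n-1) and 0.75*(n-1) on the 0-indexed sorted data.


Sorted: 1, 1, 6, 7, 8, 9, 9, 26, 44, 48, 52, 63, 78, 84, 84, 96
Q1 (25th %ile) = 7.7500
Q3 (75th %ile) = 66.7500
IQR = 66.7500 - 7.7500 = 59.0000

IQR = 59.0000


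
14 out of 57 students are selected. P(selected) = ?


P = 14/57 = 0.2456

P = 0.2456


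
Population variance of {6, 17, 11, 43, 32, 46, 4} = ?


Mean = 22.7143
Squared deviations: 279.3673, 32.6531, 137.2245, 411.5102, 86.2245, 542.2245, 350.2245
Sum = 1839.4286
Variance = 1839.4286/7 = 262.7755

Variance = 262.7755


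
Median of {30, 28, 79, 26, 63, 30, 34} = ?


Sorted: 26, 28, 30, 30, 34, 63, 79
n = 7 (odd)
Middle value = 30

Median = 30


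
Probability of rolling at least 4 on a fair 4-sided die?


Favorable outcomes (roll ≥ 4): 1
Total outcomes = 4
P = 1/4 = 0.2500

P = 0.2500


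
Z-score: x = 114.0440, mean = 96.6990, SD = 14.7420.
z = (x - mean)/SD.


z = (114.0440 - 96.6990)/14.7420
= 17.3450/14.7420
= 1.1766

z = 1.1766


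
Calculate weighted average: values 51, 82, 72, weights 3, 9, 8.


Numerator = 51*3 + 82*9 + 72*8 = 1467
Denominator = 3 + 9 + 8 = 20
WM = 1467/20 = 73.3500

WM = 73.3500


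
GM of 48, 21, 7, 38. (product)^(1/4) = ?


Product = 48 × 21 × 7 × 38 = 268128
GM = 268128^(1/4) = 22.7555

GM = 22.7555


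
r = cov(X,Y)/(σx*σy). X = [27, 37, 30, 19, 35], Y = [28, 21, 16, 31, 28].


Mean X = 29.6000, Mean Y = 24.8000
SD X = 6.374951, SD Y = 5.491812
Cov = -17.680000
r = -17.680000/(6.374951*5.491812) = -0.5050

r = -0.5050


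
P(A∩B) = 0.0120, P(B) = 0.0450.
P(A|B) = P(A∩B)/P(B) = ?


P(A|B) = 0.0120/0.0450 = 0.2667

P(A|B) = 0.2667


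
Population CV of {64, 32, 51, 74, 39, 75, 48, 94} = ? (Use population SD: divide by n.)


Mean = 59.6250
SD = 19.4996
CV = (19.4996/59.6250)*100 = 32.7037%

CV = 32.7037%


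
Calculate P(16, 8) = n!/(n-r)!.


P(16,8) = 16!/8!
= 20922789888000/40320
= 518918400

P(16,8) = 518918400


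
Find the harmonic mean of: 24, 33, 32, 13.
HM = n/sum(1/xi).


Sum of reciprocals = 1/24 + 1/33 + 1/32 + 1/13 = 0.180143
HM = 4/0.180143 = 22.2046

HM = 22.2046


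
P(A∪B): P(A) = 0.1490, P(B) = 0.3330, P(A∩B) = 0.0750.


P(A∪B) = 0.1490 + 0.3330 - 0.0750
= 0.4820 - 0.0750
= 0.4070

P(A∪B) = 0.4070


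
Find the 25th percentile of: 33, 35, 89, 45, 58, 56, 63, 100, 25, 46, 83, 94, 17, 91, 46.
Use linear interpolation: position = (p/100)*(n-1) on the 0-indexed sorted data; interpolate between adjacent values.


Sorted: 17, 25, 33, 35, 45, 46, 46, 56, 58, 63, 83, 89, 91, 94, 100
n = 15
Index = 25/100 * 14 = 3.5000
Lower = data[3] = 35, Upper = data[4] = 45
P25 = 35 + 0.5000*(10) = 40.0000

P25 = 40.0000


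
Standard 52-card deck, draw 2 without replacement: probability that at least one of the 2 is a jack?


P(at least one) = 1 - P(none)
P(none) = (48/52) × (47/51) = 0.850679
P(at least one) = 1 - 0.850679 = 0.1493

P = 0.1493


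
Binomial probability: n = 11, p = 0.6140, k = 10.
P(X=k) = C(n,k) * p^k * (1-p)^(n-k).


C(11,10) = 11
p^10 = 0.007615
(1-p)^1 = 0.386000
P = 11 * 0.007615 * 0.386000 = 0.0323

P(X=10) = 0.0323


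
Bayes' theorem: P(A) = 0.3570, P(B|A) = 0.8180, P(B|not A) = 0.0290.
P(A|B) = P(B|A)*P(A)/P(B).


P(B) = P(B|A)*P(A) + P(B|A')*P(A')
= 0.8180*0.3570 + 0.0290*0.6430
= 0.292026 + 0.018647 = 0.310673
P(A|B) = 0.292026/0.310673 = 0.9400

P(A|B) = 0.9400


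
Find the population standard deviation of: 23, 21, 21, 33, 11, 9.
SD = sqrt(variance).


Mean = 19.6667
Variance = 63.5556
SD = sqrt(63.5556) = 7.9722

SD = 7.9722


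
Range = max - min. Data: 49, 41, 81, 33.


Max = 81, Min = 33
Range = 81 - 33 = 48

Range = 48


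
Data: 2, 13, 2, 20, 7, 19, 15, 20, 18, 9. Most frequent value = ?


Frequencies: 2:2, 7:1, 9:1, 13:1, 15:1, 18:1, 19:1, 20:2
Max frequency = 2
Mode = 2, 20

Mode = 2, 20


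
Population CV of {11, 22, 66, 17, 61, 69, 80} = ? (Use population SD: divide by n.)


Mean = 46.5714
SD = 26.5914
CV = (26.5914/46.5714)*100 = 57.0981%

CV = 57.0981%


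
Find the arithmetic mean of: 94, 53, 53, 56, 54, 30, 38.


Sum = 94 + 53 + 53 + 56 + 54 + 30 + 38 = 378
n = 7
Mean = 378/7 = 54.0000

Mean = 54.0000


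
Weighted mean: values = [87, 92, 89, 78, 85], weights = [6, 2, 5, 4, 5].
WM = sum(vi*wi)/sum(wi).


Numerator = 87*6 + 92*2 + 89*5 + 78*4 + 85*5 = 1888
Denominator = 6 + 2 + 5 + 4 + 5 = 22
WM = 1888/22 = 85.8182

WM = 85.8182


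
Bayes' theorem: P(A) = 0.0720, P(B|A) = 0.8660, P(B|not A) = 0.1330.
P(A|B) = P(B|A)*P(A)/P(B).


P(B) = P(B|A)*P(A) + P(B|A')*P(A')
= 0.8660*0.0720 + 0.1330*0.9280
= 0.062352 + 0.123424 = 0.185776
P(A|B) = 0.062352/0.185776 = 0.3356

P(A|B) = 0.3356


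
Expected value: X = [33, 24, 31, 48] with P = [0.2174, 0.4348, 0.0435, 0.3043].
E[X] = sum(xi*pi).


E[X] = 33*0.2174 + 24*0.4348 + 31*0.0435 + 48*0.3043
= 7.1742 + 10.4352 + 1.3485 + 14.6064
= 33.5643

E[X] = 33.5643


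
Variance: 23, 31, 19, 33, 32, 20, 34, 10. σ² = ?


Mean = 25.2500
Squared deviations: 5.0625, 33.0625, 39.0625, 60.0625, 45.5625, 27.5625, 76.5625, 232.5625
Sum = 519.5000
Variance = 519.5000/8 = 64.9375

Variance = 64.9375


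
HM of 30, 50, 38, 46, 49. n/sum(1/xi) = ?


Sum of reciprocals = 1/30 + 1/50 + 1/38 + 1/46 + 1/49 = 0.121796
HM = 5/0.121796 = 41.0521

HM = 41.0521


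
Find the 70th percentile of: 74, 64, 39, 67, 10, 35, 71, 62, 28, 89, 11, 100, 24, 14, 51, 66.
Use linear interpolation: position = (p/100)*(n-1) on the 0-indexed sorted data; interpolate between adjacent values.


Sorted: 10, 11, 14, 24, 28, 35, 39, 51, 62, 64, 66, 67, 71, 74, 89, 100
n = 16
Index = 70/100 * 15 = 10.5000
Lower = data[10] = 66, Upper = data[11] = 67
P70 = 66 + 0.5000*(1) = 66.5000

P70 = 66.5000


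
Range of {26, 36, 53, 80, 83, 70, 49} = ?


Max = 83, Min = 26
Range = 83 - 26 = 57

Range = 57


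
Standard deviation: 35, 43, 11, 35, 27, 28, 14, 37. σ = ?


Mean = 28.7500
Variance = 110.6875
SD = sqrt(110.6875) = 10.5208

SD = 10.5208


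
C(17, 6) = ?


C(17,6) = 17!/(6! × 11!)
= 355687428096000/(720 × 39916800)
= 12376

C(17,6) = 12376


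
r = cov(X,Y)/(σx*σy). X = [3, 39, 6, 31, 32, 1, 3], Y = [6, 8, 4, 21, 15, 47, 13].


Mean X = 16.4286, Mean Y = 16.2857
SD X = 15.453683, SD Y = 13.645662
Cov = -43.122449
r = -43.122449/(15.453683*13.645662) = -0.2045

r = -0.2045


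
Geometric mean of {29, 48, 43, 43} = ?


Product = 29 × 48 × 43 × 43 = 2573808
GM = 2573808^(1/4) = 40.0538

GM = 40.0538


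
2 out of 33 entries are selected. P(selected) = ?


P = 2/33 = 0.0606

P = 0.0606


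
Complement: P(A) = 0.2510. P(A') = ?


P(not A) = 1 - 0.2510 = 0.7490

P(not A) = 0.7490


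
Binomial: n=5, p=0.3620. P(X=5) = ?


C(5,5) = 1
p^5 = 0.006216
(1-p)^0 = 1.000000
P = 1 * 0.006216 * 1.000000 = 0.0062

P(X=5) = 0.0062


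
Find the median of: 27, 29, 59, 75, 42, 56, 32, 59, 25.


Sorted: 25, 27, 29, 32, 42, 56, 59, 59, 75
n = 9 (odd)
Middle value = 42

Median = 42


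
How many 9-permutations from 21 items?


P(21,9) = 21!/12!
= 51090942171709440000/479001600
= 106661318400

P(21,9) = 106661318400


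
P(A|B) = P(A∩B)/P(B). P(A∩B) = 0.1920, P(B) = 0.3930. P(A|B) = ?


P(A|B) = 0.1920/0.3930 = 0.4885

P(A|B) = 0.4885


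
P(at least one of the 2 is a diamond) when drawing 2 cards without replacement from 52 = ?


P(at least one) = 1 - P(none)
P(none) = (39/52) × (38/51) = 0.558824
P(at least one) = 1 - 0.558824 = 0.4412

P = 0.4412


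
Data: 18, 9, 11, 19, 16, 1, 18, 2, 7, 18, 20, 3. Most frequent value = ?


Frequencies: 1:1, 2:1, 3:1, 7:1, 9:1, 11:1, 16:1, 18:3, 19:1, 20:1
Max frequency = 3
Mode = 18

Mode = 18


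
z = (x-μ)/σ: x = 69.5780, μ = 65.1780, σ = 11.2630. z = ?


z = (69.5780 - 65.1780)/11.2630
= 4.4000/11.2630
= 0.3907

z = 0.3907


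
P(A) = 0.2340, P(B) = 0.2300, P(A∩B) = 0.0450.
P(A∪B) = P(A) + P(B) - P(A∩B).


P(A∪B) = 0.2340 + 0.2300 - 0.0450
= 0.4640 - 0.0450
= 0.4190

P(A∪B) = 0.4190


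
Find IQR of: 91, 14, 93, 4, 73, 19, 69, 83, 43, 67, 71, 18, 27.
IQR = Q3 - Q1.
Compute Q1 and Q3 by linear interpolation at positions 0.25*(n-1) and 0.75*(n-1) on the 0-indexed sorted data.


Sorted: 4, 14, 18, 19, 27, 43, 67, 69, 71, 73, 83, 91, 93
Q1 (25th %ile) = 19.0000
Q3 (75th %ile) = 73.0000
IQR = 73.0000 - 19.0000 = 54.0000

IQR = 54.0000


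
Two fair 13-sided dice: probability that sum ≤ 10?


Total outcomes = 13×13 = 169
Favorable (sum ≤ 10): 45
P = 45/169 = 0.2663

P = 0.2663


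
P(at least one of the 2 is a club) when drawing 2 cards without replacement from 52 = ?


P(at least one) = 1 - P(none)
P(none) = (39/52) × (38/51) = 0.558824
P(at least one) = 1 - 0.558824 = 0.4412

P = 0.4412


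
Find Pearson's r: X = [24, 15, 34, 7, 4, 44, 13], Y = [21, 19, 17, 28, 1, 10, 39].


Mean X = 20.1429, Mean Y = 19.2857
SD X = 13.558641, SD Y = 11.297462
Cov = -29.326531
r = -29.326531/(13.558641*11.297462) = -0.1915

r = -0.1915


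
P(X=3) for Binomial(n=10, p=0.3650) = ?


C(10,3) = 120
p^3 = 0.048627
(1-p)^7 = 0.041631
P = 120 * 0.048627 * 0.041631 = 0.2429

P(X=3) = 0.2429


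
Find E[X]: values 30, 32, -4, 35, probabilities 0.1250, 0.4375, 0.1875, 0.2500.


E[X] = 30*0.1250 + 32*0.4375 - 4*0.1875 + 35*0.2500
= 3.7500 + 14.0000 - 0.7500 + 8.7500
= 25.7500

E[X] = 25.7500


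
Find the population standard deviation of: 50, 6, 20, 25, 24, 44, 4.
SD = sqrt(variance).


Mean = 24.7143
Variance = 259.0612
SD = sqrt(259.0612) = 16.0954

SD = 16.0954


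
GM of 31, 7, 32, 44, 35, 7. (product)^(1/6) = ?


Product = 31 × 7 × 32 × 44 × 35 × 7 = 74856320
GM = 74856320^(1/6) = 20.5292

GM = 20.5292


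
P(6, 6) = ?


P(6,6) = 6!/0!
= 720/1
= 720

P(6,6) = 720


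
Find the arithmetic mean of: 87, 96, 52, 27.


Sum = 87 + 96 + 52 + 27 = 262
n = 4
Mean = 262/4 = 65.5000

Mean = 65.5000


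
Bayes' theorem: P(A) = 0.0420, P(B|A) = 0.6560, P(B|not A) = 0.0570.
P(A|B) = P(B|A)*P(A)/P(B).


P(B) = P(B|A)*P(A) + P(B|A')*P(A')
= 0.6560*0.0420 + 0.0570*0.9580
= 0.027552 + 0.054606 = 0.082158
P(A|B) = 0.027552/0.082158 = 0.3354

P(A|B) = 0.3354


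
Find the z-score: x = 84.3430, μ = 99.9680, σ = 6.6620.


z = (84.3430 - 99.9680)/6.6620
= -15.6250/6.6620
= -2.3454

z = -2.3454


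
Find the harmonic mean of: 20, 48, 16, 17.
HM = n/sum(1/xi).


Sum of reciprocals = 1/20 + 1/48 + 1/16 + 1/17 = 0.192157
HM = 4/0.192157 = 20.8163

HM = 20.8163


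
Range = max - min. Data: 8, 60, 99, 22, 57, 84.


Max = 99, Min = 8
Range = 99 - 8 = 91

Range = 91


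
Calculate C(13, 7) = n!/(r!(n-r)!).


C(13,7) = 13!/(7! × 6!)
= 6227020800/(5040 × 720)
= 1716

C(13,7) = 1716


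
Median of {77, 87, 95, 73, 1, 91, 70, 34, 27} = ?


Sorted: 1, 27, 34, 70, 73, 77, 87, 91, 95
n = 9 (odd)
Middle value = 73

Median = 73


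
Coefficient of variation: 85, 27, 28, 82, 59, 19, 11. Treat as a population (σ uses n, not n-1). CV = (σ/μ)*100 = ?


Mean = 44.4286
SD = 28.3037
CV = (28.3037/44.4286)*100 = 63.7062%

CV = 63.7062%


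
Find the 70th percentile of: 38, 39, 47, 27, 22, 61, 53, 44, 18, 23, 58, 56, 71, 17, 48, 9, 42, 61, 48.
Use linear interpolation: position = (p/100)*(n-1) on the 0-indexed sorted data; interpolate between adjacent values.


Sorted: 9, 17, 18, 22, 23, 27, 38, 39, 42, 44, 47, 48, 48, 53, 56, 58, 61, 61, 71
n = 19
Index = 70/100 * 18 = 12.6000
Lower = data[12] = 48, Upper = data[13] = 53
P70 = 48 + 0.6000*(5) = 51.0000

P70 = 51.0000


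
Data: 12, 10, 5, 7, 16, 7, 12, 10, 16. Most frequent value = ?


Frequencies: 5:1, 7:2, 10:2, 12:2, 16:2
Max frequency = 2
Mode = 7, 10, 12, 16

Mode = 7, 10, 12, 16


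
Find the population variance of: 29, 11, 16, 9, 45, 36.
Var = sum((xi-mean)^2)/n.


Mean = 24.3333
Squared deviations: 21.7778, 177.7778, 69.4444, 235.1111, 427.1111, 136.1111
Sum = 1067.3333
Variance = 1067.3333/6 = 177.8889

Variance = 177.8889


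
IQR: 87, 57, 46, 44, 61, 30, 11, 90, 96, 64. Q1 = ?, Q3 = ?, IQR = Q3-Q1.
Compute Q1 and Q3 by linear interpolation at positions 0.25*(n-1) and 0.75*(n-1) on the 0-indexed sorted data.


Sorted: 11, 30, 44, 46, 57, 61, 64, 87, 90, 96
Q1 (25th %ile) = 44.5000
Q3 (75th %ile) = 81.2500
IQR = 81.2500 - 44.5000 = 36.7500

IQR = 36.7500


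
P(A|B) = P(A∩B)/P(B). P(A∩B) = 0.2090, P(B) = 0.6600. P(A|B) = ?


P(A|B) = 0.2090/0.6600 = 0.3167

P(A|B) = 0.3167


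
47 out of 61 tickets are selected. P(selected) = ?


P = 47/61 = 0.7705

P = 0.7705


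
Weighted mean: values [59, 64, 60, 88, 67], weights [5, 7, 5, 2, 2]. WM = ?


Numerator = 59*5 + 64*7 + 60*5 + 88*2 + 67*2 = 1353
Denominator = 5 + 7 + 5 + 2 + 2 = 21
WM = 1353/21 = 64.4286

WM = 64.4286


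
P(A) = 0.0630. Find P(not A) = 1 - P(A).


P(not A) = 1 - 0.0630 = 0.9370

P(not A) = 0.9370


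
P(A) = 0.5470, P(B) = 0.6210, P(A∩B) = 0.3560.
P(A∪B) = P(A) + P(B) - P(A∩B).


P(A∪B) = 0.5470 + 0.6210 - 0.3560
= 1.1680 - 0.3560
= 0.8120

P(A∪B) = 0.8120


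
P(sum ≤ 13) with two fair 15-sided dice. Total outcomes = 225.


Total outcomes = 15×15 = 225
Favorable (sum ≤ 13): 78
P = 78/225 = 0.3467

P = 0.3467


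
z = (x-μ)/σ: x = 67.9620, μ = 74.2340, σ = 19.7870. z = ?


z = (67.9620 - 74.2340)/19.7870
= -6.2720/19.7870
= -0.3170

z = -0.3170


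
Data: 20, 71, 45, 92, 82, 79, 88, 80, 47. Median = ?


Sorted: 20, 45, 47, 71, 79, 80, 82, 88, 92
n = 9 (odd)
Middle value = 79

Median = 79


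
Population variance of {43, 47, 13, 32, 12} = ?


Mean = 29.4000
Squared deviations: 184.9600, 309.7600, 268.9600, 6.7600, 302.7600
Sum = 1073.2000
Variance = 1073.2000/5 = 214.6400

Variance = 214.6400


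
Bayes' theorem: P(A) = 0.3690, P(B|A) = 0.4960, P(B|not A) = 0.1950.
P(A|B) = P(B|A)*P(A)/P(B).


P(B) = P(B|A)*P(A) + P(B|A')*P(A')
= 0.4960*0.3690 + 0.1950*0.6310
= 0.183024 + 0.123045 = 0.306069
P(A|B) = 0.183024/0.306069 = 0.5980

P(A|B) = 0.5980


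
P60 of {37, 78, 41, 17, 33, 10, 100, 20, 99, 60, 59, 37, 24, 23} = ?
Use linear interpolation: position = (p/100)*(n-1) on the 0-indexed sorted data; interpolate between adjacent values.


Sorted: 10, 17, 20, 23, 24, 33, 37, 37, 41, 59, 60, 78, 99, 100
n = 14
Index = 60/100 * 13 = 7.8000
Lower = data[7] = 37, Upper = data[8] = 41
P60 = 37 + 0.8000*(4) = 40.2000

P60 = 40.2000


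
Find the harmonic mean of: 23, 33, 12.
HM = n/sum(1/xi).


Sum of reciprocals = 1/23 + 1/33 + 1/12 = 0.157115
HM = 3/0.157115 = 19.0943

HM = 19.0943


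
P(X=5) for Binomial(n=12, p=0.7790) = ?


C(12,5) = 792
p^5 = 0.286871
(1-p)^7 = 2.574814e-05
P = 792 * 0.286871 * 2.574814e-05 = 0.0059

P(X=5) = 0.0059


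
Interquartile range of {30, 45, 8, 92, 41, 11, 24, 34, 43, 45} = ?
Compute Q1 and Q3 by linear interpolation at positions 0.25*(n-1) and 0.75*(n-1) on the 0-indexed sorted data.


Sorted: 8, 11, 24, 30, 34, 41, 43, 45, 45, 92
Q1 (25th %ile) = 25.5000
Q3 (75th %ile) = 44.5000
IQR = 44.5000 - 25.5000 = 19.0000

IQR = 19.0000


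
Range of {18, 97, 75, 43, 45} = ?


Max = 97, Min = 18
Range = 97 - 18 = 79

Range = 79


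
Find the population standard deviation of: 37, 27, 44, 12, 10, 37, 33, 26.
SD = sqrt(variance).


Mean = 28.2500
Variance = 128.4375
SD = sqrt(128.4375) = 11.3330

SD = 11.3330


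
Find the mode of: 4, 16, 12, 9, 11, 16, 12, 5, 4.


Frequencies: 4:2, 5:1, 9:1, 11:1, 12:2, 16:2
Max frequency = 2
Mode = 4, 12, 16

Mode = 4, 12, 16


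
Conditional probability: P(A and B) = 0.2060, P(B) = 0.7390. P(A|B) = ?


P(A|B) = 0.2060/0.7390 = 0.2788

P(A|B) = 0.2788


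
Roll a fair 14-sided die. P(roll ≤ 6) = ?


Favorable outcomes (roll ≤ 6): 6
Total outcomes = 14
P = 6/14 = 0.4286

P = 0.4286


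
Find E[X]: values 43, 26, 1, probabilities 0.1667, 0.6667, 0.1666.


E[X] = 43*0.1667 + 26*0.6667 + 1*0.1666
= 7.1681 + 17.3342 + 0.1666
= 24.6689

E[X] = 24.6689


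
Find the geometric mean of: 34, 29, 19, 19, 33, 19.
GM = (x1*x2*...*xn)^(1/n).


Product = 34 × 29 × 19 × 19 × 33 × 19 = 223178142
GM = 223178142^(1/6) = 24.6287

GM = 24.6287


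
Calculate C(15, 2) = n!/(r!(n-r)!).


C(15,2) = 15!/(2! × 13!)
= 1307674368000/(2 × 6227020800)
= 105

C(15,2) = 105


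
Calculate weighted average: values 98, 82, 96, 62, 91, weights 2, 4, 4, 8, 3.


Numerator = 98*2 + 82*4 + 96*4 + 62*8 + 91*3 = 1677
Denominator = 2 + 4 + 4 + 8 + 3 = 21
WM = 1677/21 = 79.8571

WM = 79.8571


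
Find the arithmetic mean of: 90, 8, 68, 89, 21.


Sum = 90 + 8 + 68 + 89 + 21 = 276
n = 5
Mean = 276/5 = 55.2000

Mean = 55.2000


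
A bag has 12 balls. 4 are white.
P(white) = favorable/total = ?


P = 4/12 = 0.3333

P = 0.3333


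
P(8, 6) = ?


P(8,6) = 8!/2!
= 40320/2
= 20160

P(8,6) = 20160


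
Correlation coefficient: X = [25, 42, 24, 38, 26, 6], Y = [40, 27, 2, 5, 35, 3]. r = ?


Mean X = 26.8333, Mean Y = 18.6667
SD X = 11.553018, SD Y = 15.818414
Cov = 49.111111
r = 49.111111/(11.553018*15.818414) = 0.2687

r = 0.2687


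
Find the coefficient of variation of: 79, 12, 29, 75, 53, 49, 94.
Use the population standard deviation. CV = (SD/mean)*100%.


Mean = 55.8571
SD = 26.8777
CV = (26.8777/55.8571)*100 = 48.1186%

CV = 48.1186%


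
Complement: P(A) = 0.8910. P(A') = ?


P(not A) = 1 - 0.8910 = 0.1090

P(not A) = 0.1090


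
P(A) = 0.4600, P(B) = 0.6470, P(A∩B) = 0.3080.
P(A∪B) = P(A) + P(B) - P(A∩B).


P(A∪B) = 0.4600 + 0.6470 - 0.3080
= 1.1070 - 0.3080
= 0.7990

P(A∪B) = 0.7990


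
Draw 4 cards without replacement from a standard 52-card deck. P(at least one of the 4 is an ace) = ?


P(at least one) = 1 - P(none)
P(none) = (48/52) × (47/51) × (46/50) × (45/49) = 0.718737
P(at least one) = 1 - 0.718737 = 0.2813

P = 0.2813


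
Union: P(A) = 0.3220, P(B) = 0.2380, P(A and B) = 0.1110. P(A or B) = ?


P(A∪B) = 0.3220 + 0.2380 - 0.1110
= 0.5600 - 0.1110
= 0.4490

P(A∪B) = 0.4490


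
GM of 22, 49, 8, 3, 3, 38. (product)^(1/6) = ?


Product = 22 × 49 × 8 × 3 × 3 × 38 = 2949408
GM = 2949408^(1/6) = 11.9754

GM = 11.9754


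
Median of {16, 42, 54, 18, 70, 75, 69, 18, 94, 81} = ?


Sorted: 16, 18, 18, 42, 54, 69, 70, 75, 81, 94
n = 10 (even)
Middle values: 54 and 69
Median = (54+69)/2 = 61.5000

Median = 61.5000


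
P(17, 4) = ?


P(17,4) = 17!/13!
= 355687428096000/6227020800
= 57120

P(17,4) = 57120


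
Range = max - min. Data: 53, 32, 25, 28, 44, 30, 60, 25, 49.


Max = 60, Min = 25
Range = 60 - 25 = 35

Range = 35


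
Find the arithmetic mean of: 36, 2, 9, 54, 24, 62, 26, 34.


Sum = 36 + 2 + 9 + 54 + 24 + 62 + 26 + 34 = 247
n = 8
Mean = 247/8 = 30.8750

Mean = 30.8750


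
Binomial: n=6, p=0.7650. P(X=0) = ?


C(6,0) = 1
p^0 = 1.000000
(1-p)^6 = 0.000168
P = 1 * 1.000000 * 0.000168 = 0.0002

P(X=0) = 0.0002


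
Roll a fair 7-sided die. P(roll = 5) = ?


Favorable outcomes (roll = 5): 1
Total outcomes = 7
P = 1/7 = 0.1429

P = 0.1429


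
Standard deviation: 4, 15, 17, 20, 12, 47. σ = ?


Mean = 19.1667
Variance = 179.8056
SD = sqrt(179.8056) = 13.4092

SD = 13.4092


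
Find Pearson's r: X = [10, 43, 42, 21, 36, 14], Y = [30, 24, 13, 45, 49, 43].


Mean X = 27.6667, Mean Y = 34.0000
SD X = 13.249738, SD Y = 12.806248
Cov = -75.833333
r = -75.833333/(13.249738*12.806248) = -0.4469

r = -0.4469


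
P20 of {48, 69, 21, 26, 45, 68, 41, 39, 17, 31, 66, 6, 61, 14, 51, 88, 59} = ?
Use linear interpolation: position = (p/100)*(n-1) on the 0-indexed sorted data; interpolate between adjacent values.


Sorted: 6, 14, 17, 21, 26, 31, 39, 41, 45, 48, 51, 59, 61, 66, 68, 69, 88
n = 17
Index = 20/100 * 16 = 3.2000
Lower = data[3] = 21, Upper = data[4] = 26
P20 = 21 + 0.2000*(5) = 22.0000

P20 = 22.0000


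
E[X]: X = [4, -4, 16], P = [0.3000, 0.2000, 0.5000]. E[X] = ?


E[X] = 4*0.3000 - 4*0.2000 + 16*0.5000
= 1.2000 - 0.8000 + 8.0000
= 8.4000

E[X] = 8.4000


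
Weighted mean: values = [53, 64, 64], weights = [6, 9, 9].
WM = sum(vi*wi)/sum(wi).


Numerator = 53*6 + 64*9 + 64*9 = 1470
Denominator = 6 + 9 + 9 = 24
WM = 1470/24 = 61.2500

WM = 61.2500


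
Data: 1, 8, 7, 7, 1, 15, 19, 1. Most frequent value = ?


Frequencies: 1:3, 7:2, 8:1, 15:1, 19:1
Max frequency = 3
Mode = 1

Mode = 1


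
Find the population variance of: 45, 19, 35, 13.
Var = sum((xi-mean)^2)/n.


Mean = 28.0000
Squared deviations: 289.0000, 81.0000, 49.0000, 225.0000
Sum = 644.0000
Variance = 644.0000/4 = 161.0000

Variance = 161.0000


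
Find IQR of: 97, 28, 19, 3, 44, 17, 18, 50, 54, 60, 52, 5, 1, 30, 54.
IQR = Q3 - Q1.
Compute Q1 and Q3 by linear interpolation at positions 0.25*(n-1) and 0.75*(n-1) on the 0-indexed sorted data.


Sorted: 1, 3, 5, 17, 18, 19, 28, 30, 44, 50, 52, 54, 54, 60, 97
Q1 (25th %ile) = 17.5000
Q3 (75th %ile) = 53.0000
IQR = 53.0000 - 17.5000 = 35.5000

IQR = 35.5000


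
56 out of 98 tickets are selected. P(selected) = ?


P = 56/98 = 0.5714

P = 0.5714


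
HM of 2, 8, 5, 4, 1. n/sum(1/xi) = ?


Sum of reciprocals = 1/2 + 1/8 + 1/5 + 1/4 + 1/1 = 2.075000
HM = 5/2.075000 = 2.4096

HM = 2.4096


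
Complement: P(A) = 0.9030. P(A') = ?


P(not A) = 1 - 0.9030 = 0.0970

P(not A) = 0.0970


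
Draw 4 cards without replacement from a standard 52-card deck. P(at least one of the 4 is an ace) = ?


P(at least one) = 1 - P(none)
P(none) = (48/52) × (47/51) × (46/50) × (45/49) = 0.718737
P(at least one) = 1 - 0.718737 = 0.2813

P = 0.2813


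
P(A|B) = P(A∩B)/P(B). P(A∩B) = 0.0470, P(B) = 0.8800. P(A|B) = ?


P(A|B) = 0.0470/0.8800 = 0.0534

P(A|B) = 0.0534


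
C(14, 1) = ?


C(14,1) = 14!/(1! × 13!)
= 87178291200/(1 × 6227020800)
= 14

C(14,1) = 14


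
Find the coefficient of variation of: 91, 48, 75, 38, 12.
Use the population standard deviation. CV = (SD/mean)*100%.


Mean = 52.8000
SD = 27.7806
CV = (27.7806/52.8000)*100 = 52.6147%

CV = 52.6147%


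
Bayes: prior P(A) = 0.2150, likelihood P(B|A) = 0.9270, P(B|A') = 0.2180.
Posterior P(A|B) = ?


P(B) = P(B|A)*P(A) + P(B|A')*P(A')
= 0.9270*0.2150 + 0.2180*0.7850
= 0.199305 + 0.171130 = 0.370435
P(A|B) = 0.199305/0.370435 = 0.5380

P(A|B) = 0.5380


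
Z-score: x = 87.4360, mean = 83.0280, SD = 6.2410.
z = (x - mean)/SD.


z = (87.4360 - 83.0280)/6.2410
= 4.4080/6.2410
= 0.7063

z = 0.7063


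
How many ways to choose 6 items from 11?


C(11,6) = 11!/(6! × 5!)
= 39916800/(720 × 120)
= 462

C(11,6) = 462


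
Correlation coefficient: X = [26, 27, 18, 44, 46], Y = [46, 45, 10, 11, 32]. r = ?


Mean X = 32.2000, Mean Y = 28.8000
SD X = 10.925200, SD Y = 15.740394
Cov = -17.960000
r = -17.960000/(10.925200*15.740394) = -0.1044

r = -0.1044


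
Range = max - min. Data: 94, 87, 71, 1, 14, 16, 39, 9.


Max = 94, Min = 1
Range = 94 - 1 = 93

Range = 93


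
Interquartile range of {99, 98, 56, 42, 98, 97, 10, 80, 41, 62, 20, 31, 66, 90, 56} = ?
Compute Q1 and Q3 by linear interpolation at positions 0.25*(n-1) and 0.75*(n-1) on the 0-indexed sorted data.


Sorted: 10, 20, 31, 41, 42, 56, 56, 62, 66, 80, 90, 97, 98, 98, 99
Q1 (25th %ile) = 41.5000
Q3 (75th %ile) = 93.5000
IQR = 93.5000 - 41.5000 = 52.0000

IQR = 52.0000


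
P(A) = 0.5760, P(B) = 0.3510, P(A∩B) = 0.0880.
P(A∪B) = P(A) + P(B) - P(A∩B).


P(A∪B) = 0.5760 + 0.3510 - 0.0880
= 0.9270 - 0.0880
= 0.8390

P(A∪B) = 0.8390


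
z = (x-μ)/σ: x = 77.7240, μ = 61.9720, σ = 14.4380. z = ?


z = (77.7240 - 61.9720)/14.4380
= 15.7520/14.4380
= 1.0910

z = 1.0910


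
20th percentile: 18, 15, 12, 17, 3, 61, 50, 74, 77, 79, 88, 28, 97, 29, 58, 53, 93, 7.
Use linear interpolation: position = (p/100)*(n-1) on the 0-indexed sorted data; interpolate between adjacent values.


Sorted: 3, 7, 12, 15, 17, 18, 28, 29, 50, 53, 58, 61, 74, 77, 79, 88, 93, 97
n = 18
Index = 20/100 * 17 = 3.4000
Lower = data[3] = 15, Upper = data[4] = 17
P20 = 15 + 0.4000*(2) = 15.8000

P20 = 15.8000


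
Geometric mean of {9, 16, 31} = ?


Product = 9 × 16 × 31 = 4464
GM = 4464^(1/3) = 16.4655

GM = 16.4655


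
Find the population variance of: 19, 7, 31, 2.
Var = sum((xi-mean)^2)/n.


Mean = 14.7500
Squared deviations: 18.0625, 60.0625, 264.0625, 162.5625
Sum = 504.7500
Variance = 504.7500/4 = 126.1875

Variance = 126.1875


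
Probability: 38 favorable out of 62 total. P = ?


P = 38/62 = 0.6129

P = 0.6129


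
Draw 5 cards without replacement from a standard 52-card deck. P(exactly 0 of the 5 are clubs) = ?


Hypergeometric: P(X=0) = C(13,0)·C(39,5) / C(52,5)
= 1 × 575757 / 2598960
= 575757/2598960 = 0.2215

P = 0.2215


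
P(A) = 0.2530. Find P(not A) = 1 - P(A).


P(not A) = 1 - 0.2530 = 0.7470

P(not A) = 0.7470


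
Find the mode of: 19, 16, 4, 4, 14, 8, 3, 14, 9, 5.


Frequencies: 3:1, 4:2, 5:1, 8:1, 9:1, 14:2, 16:1, 19:1
Max frequency = 2
Mode = 4, 14

Mode = 4, 14


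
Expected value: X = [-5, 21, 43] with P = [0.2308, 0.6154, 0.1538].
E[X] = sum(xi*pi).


E[X] = -5*0.2308 + 21*0.6154 + 43*0.1538
= -1.1540 + 12.9234 + 6.6134
= 18.3828

E[X] = 18.3828


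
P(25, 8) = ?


P(25,8) = 25!/17!
= 15511210043330985984000000/355687428096000
= 43609104000

P(25,8) = 43609104000


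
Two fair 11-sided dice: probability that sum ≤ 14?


Total outcomes = 11×11 = 121
Favorable (sum ≤ 14): 85
P = 85/121 = 0.7025

P = 0.7025


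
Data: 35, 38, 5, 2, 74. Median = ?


Sorted: 2, 5, 35, 38, 74
n = 5 (odd)
Middle value = 35

Median = 35


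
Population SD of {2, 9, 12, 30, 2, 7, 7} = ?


Mean = 9.8571
Variance = 78.6939
SD = sqrt(78.6939) = 8.8710

SD = 8.8710


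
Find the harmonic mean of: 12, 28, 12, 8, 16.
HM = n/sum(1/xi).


Sum of reciprocals = 1/12 + 1/28 + 1/12 + 1/8 + 1/16 = 0.389881
HM = 5/0.389881 = 12.8244

HM = 12.8244


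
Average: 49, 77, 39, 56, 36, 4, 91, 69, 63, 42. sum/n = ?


Sum = 49 + 77 + 39 + 56 + 36 + 4 + 91 + 69 + 63 + 42 = 526
n = 10
Mean = 526/10 = 52.6000

Mean = 52.6000


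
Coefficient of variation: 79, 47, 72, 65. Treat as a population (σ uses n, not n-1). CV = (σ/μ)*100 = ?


Mean = 65.7500
SD = 11.9033
CV = (11.9033/65.7500)*100 = 18.1038%

CV = 18.1038%


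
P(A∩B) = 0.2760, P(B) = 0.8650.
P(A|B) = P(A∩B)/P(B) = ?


P(A|B) = 0.2760/0.8650 = 0.3191

P(A|B) = 0.3191


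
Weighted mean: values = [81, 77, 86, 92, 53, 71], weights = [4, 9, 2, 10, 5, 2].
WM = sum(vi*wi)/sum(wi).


Numerator = 81*4 + 77*9 + 86*2 + 92*10 + 53*5 + 71*2 = 2516
Denominator = 4 + 9 + 2 + 10 + 5 + 2 = 32
WM = 2516/32 = 78.6250

WM = 78.6250


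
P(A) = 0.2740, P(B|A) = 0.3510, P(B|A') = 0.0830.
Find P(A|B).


P(B) = P(B|A)*P(A) + P(B|A')*P(A')
= 0.3510*0.2740 + 0.0830*0.7260
= 0.096174 + 0.060258 = 0.156432
P(A|B) = 0.096174/0.156432 = 0.6148

P(A|B) = 0.6148


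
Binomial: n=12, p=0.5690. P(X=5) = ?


C(12,5) = 792
p^5 = 0.059643
(1-p)^7 = 0.002763
P = 792 * 0.059643 * 0.002763 = 0.1305

P(X=5) = 0.1305


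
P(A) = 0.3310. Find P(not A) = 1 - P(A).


P(not A) = 1 - 0.3310 = 0.6690

P(not A) = 0.6690


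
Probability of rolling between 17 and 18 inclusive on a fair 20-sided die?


Favorable outcomes (17 ≤ roll ≤ 18): 2
Total outcomes = 20
P = 2/20 = 0.1000

P = 0.1000


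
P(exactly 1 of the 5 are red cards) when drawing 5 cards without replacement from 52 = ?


Hypergeometric: P(X=1) = C(26,1)·C(26,4) / C(52,5)
= 26 × 14950 / 2598960
= 388700/2598960 = 0.1496

P = 0.1496


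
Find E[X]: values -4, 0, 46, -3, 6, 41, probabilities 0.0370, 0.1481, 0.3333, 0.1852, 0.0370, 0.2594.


E[X] = -4*0.0370 + 0*0.1481 + 46*0.3333 - 3*0.1852 + 6*0.0370 + 41*0.2594
= -0.1480 + 0 + 15.3318 - 0.5556 + 0.2220 + 10.6354
= 25.4856

E[X] = 25.4856


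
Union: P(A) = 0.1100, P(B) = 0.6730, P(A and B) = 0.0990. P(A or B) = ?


P(A∪B) = 0.1100 + 0.6730 - 0.0990
= 0.7830 - 0.0990
= 0.6840

P(A∪B) = 0.6840


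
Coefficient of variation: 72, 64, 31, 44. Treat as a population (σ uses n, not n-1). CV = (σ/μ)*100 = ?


Mean = 52.7500
SD = 16.1768
CV = (16.1768/52.7500)*100 = 30.6668%

CV = 30.6668%


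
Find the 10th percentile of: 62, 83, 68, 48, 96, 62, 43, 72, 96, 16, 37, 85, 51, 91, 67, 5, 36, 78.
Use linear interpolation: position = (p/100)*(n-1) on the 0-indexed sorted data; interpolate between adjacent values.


Sorted: 5, 16, 36, 37, 43, 48, 51, 62, 62, 67, 68, 72, 78, 83, 85, 91, 96, 96
n = 18
Index = 10/100 * 17 = 1.7000
Lower = data[1] = 16, Upper = data[2] = 36
P10 = 16 + 0.7000*(20) = 30.0000

P10 = 30.0000


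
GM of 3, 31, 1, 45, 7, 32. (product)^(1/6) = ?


Product = 3 × 31 × 1 × 45 × 7 × 32 = 937440
GM = 937440^(1/6) = 9.8929

GM = 9.8929


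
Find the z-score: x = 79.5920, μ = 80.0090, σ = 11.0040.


z = (79.5920 - 80.0090)/11.0040
= -0.4170/11.0040
= -0.0379

z = -0.0379


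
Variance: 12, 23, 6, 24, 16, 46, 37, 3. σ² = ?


Mean = 20.8750
Squared deviations: 78.7656, 4.5156, 221.2656, 9.7656, 23.7656, 631.2656, 260.0156, 319.5156
Sum = 1548.8750
Variance = 1548.8750/8 = 193.6094

Variance = 193.6094


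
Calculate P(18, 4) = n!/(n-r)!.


P(18,4) = 18!/14!
= 6402373705728000/87178291200
= 73440

P(18,4) = 73440


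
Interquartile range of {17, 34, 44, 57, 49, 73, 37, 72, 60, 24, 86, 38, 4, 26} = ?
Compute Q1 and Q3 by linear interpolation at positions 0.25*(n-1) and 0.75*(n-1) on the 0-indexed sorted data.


Sorted: 4, 17, 24, 26, 34, 37, 38, 44, 49, 57, 60, 72, 73, 86
Q1 (25th %ile) = 28.0000
Q3 (75th %ile) = 59.2500
IQR = 59.2500 - 28.0000 = 31.2500

IQR = 31.2500


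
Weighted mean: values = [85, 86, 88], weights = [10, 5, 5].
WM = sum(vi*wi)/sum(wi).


Numerator = 85*10 + 86*5 + 88*5 = 1720
Denominator = 10 + 5 + 5 = 20
WM = 1720/20 = 86.0000

WM = 86.0000


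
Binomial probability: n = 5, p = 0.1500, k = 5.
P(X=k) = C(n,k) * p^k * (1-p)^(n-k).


C(5,5) = 1
p^5 = 7.593750e-05
(1-p)^0 = 1.000000
P = 1 * 7.593750e-05 * 1.000000 = 7.5937e-05

P(X=5) = 7.5937e-05


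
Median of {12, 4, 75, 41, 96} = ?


Sorted: 4, 12, 41, 75, 96
n = 5 (odd)
Middle value = 41

Median = 41


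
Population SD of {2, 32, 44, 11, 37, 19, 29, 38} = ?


Mean = 26.5000
Variance = 185.2500
SD = sqrt(185.2500) = 13.6107

SD = 13.6107


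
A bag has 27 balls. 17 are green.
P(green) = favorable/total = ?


P = 17/27 = 0.6296

P = 0.6296


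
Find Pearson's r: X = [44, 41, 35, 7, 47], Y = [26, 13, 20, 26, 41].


Mean X = 34.8000, Mean Y = 25.2000
SD X = 14.455449, SD Y = 9.239048
Cov = 20.240000
r = 20.240000/(14.455449*9.239048) = 0.1515

r = 0.1515


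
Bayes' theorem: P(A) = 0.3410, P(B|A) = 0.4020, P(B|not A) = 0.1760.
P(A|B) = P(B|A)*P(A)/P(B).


P(B) = P(B|A)*P(A) + P(B|A')*P(A')
= 0.4020*0.3410 + 0.1760*0.6590
= 0.137082 + 0.115984 = 0.253066
P(A|B) = 0.137082/0.253066 = 0.5417

P(A|B) = 0.5417


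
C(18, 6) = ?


C(18,6) = 18!/(6! × 12!)
= 6402373705728000/(720 × 479001600)
= 18564

C(18,6) = 18564


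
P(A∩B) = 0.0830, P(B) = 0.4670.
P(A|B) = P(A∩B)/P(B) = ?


P(A|B) = 0.0830/0.4670 = 0.1777

P(A|B) = 0.1777


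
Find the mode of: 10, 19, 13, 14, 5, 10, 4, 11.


Frequencies: 4:1, 5:1, 10:2, 11:1, 13:1, 14:1, 19:1
Max frequency = 2
Mode = 10

Mode = 10


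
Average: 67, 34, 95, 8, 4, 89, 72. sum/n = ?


Sum = 67 + 34 + 95 + 8 + 4 + 89 + 72 = 369
n = 7
Mean = 369/7 = 52.7143

Mean = 52.7143


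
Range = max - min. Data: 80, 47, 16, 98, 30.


Max = 98, Min = 16
Range = 98 - 16 = 82

Range = 82


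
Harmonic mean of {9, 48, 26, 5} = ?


Sum of reciprocals = 1/9 + 1/48 + 1/26 + 1/5 = 0.370406
HM = 4/0.370406 = 10.7990

HM = 10.7990


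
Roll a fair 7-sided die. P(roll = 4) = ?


Favorable outcomes (roll = 4): 1
Total outcomes = 7
P = 1/7 = 0.1429

P = 0.1429


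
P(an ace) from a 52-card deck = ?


4 aces in 52 cards
P = 4/52 = 0.0769

P = 0.0769


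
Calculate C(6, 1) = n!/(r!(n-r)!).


C(6,1) = 6!/(1! × 5!)
= 720/(1 × 120)
= 6

C(6,1) = 6


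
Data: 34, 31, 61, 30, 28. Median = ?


Sorted: 28, 30, 31, 34, 61
n = 5 (odd)
Middle value = 31

Median = 31


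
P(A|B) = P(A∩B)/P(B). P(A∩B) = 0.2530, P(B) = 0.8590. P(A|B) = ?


P(A|B) = 0.2530/0.8590 = 0.2945

P(A|B) = 0.2945


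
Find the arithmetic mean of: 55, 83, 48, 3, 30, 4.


Sum = 55 + 83 + 48 + 3 + 30 + 4 = 223
n = 6
Mean = 223/6 = 37.1667

Mean = 37.1667


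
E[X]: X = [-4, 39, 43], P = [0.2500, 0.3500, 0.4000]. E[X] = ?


E[X] = -4*0.2500 + 39*0.3500 + 43*0.4000
= -1.0000 + 13.6500 + 17.2000
= 29.8500

E[X] = 29.8500


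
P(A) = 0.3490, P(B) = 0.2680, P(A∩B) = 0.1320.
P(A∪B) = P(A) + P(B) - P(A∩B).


P(A∪B) = 0.3490 + 0.2680 - 0.1320
= 0.6170 - 0.1320
= 0.4850

P(A∪B) = 0.4850


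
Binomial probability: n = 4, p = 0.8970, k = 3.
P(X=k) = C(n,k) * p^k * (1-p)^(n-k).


C(4,3) = 4
p^3 = 0.721734
(1-p)^1 = 0.103000
P = 4 * 0.721734 * 0.103000 = 0.2974

P(X=3) = 0.2974


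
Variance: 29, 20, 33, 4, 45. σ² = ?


Mean = 26.2000
Squared deviations: 7.8400, 38.4400, 46.2400, 492.8400, 353.4400
Sum = 938.8000
Variance = 938.8000/5 = 187.7600

Variance = 187.7600


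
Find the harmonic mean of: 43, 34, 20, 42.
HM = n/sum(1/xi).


Sum of reciprocals = 1/43 + 1/34 + 1/20 + 1/42 = 0.126477
HM = 4/0.126477 = 31.6263

HM = 31.6263


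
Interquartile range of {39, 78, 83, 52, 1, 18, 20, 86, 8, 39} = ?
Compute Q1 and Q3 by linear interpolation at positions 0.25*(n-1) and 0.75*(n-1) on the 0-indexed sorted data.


Sorted: 1, 8, 18, 20, 39, 39, 52, 78, 83, 86
Q1 (25th %ile) = 18.5000
Q3 (75th %ile) = 71.5000
IQR = 71.5000 - 18.5000 = 53.0000

IQR = 53.0000


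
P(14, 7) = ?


P(14,7) = 14!/7!
= 87178291200/5040
= 17297280

P(14,7) = 17297280


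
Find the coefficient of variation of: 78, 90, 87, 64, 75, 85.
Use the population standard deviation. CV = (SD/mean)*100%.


Mean = 79.8333
SD = 8.7448
CV = (8.7448/79.8333)*100 = 10.9539%

CV = 10.9539%


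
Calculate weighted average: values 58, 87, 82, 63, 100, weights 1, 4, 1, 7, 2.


Numerator = 58*1 + 87*4 + 82*1 + 63*7 + 100*2 = 1129
Denominator = 1 + 4 + 1 + 7 + 2 = 15
WM = 1129/15 = 75.2667

WM = 75.2667
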